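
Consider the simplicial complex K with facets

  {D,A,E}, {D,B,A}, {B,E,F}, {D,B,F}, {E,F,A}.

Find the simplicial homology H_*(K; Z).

Fix the vertex order A < B < D < E < F and write every simplex with vertices in increasing order. Then dim K = 2 and the simplices of K are:

  0-simplices (5): A, B, D, E, F
  1-simplices (10): AB, AD, AE, AF, BD, BE, BF, DE, DF, EF
  2-simplices (5): ABD, ADE, AEF, BDF, BEF

Hence C_0 ≅ Z^5, C_1 ≅ Z^10, C_2 ≅ Z^5.

The boundary map ∂_1: C_1 → C_0 maps an edge to its endpoints' difference, ∂[p,q] = q − p. For instance
  ∂AE = E − A.
This gives a 5×10 integer matrix of rank 4; reducing to Smith normal form yields diagonal entries (1,1,1,1).

Boundary ∂_2: C_2 → C_1 sends each 2-simplex [p,q,r] to [q,r] − [p,r] + [p,q]. For instance
  ∂AEF = EF − AF + AE,
  ∂BEF = EF − BF + BE.
As a 10×5 matrix over Z this has rank 5, with invariant factors (1,1,1,1,1).

Computing H_k = (kernel of ∂_k) / (image of ∂_{k+1}):

  H_0: rank C_0 − rank ∂_1 = 5 − 4 = 1, and the invariant factors of ∂_1 are all 1, so H_0 ≅ Z.
  H_1: rank ker ∂_1 − rank ∂_2 = (10 − 4) − 5 = 1, and the invariant factors of ∂_2 are all 1, so H_1 ≅ Z.
  H_2: rank ker ∂_2 − rank ∂_3 = (5 − 5) − 0 = 0, and there is no ∂_3, so H_2 ≅ 0.

H_0 = Z,  H_1 = Z,  H_2 = 0.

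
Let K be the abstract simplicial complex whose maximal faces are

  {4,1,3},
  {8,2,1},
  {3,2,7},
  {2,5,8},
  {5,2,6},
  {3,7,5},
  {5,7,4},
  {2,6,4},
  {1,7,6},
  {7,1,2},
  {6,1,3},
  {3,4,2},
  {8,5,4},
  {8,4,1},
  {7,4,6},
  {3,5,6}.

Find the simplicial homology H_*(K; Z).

H_0 = Z,  H_1 = Z^2,  H_2 = Z.

We work with the vertex ordering 1 < 2 < 3 < 4 < 5 < 6 < 7 < 8. The simplices of K, each written with vertices in increasing order, are:

  0-simplices (8): [1], [2], [3], [4], [5], [6], [7], [8]
  1-simplices (24): (24 of them)
  2-simplices (16): [1,2,7], [1,2,8], [1,3,4], [1,3,6], [1,4,8], [1,6,7], [2,3,4], [2,3,7], [2,4,6], [2,5,6], [2,5,8], [3,5,6], [3,5,7], [4,5,7], [4,5,8], [4,6,7]

so the chain groups are C_0 ≅ Z^8, C_1 ≅ Z^24, C_2 ≅ Z^16.

The boundary map ∂_1: C_1 → C_0 sends each edge [p,q] (with p < q) to q − p.
The resulting 8×24 matrix has rank 7, and its Smith normal form has invariant factors (1,1,1,1,1,1,1).

∂_2: C_2 → C_1 acts by ∂[p,q,r] = [q,r] − [p,r] + [p,q]. For instance
  ∂[1,3,6] = [3,6] − [1,6] + [1,3],
  ∂[3,5,6] = [5,6] − [3,6] + [3,5].
The 24×16 boundary matrix has rank 15 and Smith normal form diag(1,1,1,1,1,1,1,1,1,1,1,1,1,1,1).

Reading off H_k = ker ∂_k / im ∂_{k+1}:

  H_0: rank C_0 − rank ∂_1 = 8 − 7 = 1, and the invariant factors of ∂_1 are all 1, so H_0 = Z.
  H_1: rank ker ∂_1 − rank ∂_2 = (24 − 7) − 15 = 2, and the invariant factors of ∂_2 are all 1, so H_1 = Z^2.
  H_2: rank ker ∂_2 − rank ∂_3 = (16 − 15) − 0 = 1, and there is no ∂_3, so H_2 = Z.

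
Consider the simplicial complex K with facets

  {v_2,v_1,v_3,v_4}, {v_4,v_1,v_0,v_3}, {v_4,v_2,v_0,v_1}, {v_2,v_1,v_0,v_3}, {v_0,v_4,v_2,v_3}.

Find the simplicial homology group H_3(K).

Take the total order v_0 < v_1 < v_2 < v_3 < v_4 on the vertex set. Then K (dimension 3) consists of the simplices:

  0-simplices (5): [v_0], [v_1], [v_2], [v_3], [v_4]
  1-simplices (10): [v_0,v_1], [v_0,v_2], [v_0,v_3], [v_0,v_4], [v_1,v_2], [v_1,v_3], [v_1,v_4], [v_2,v_3], [v_2,v_4], [v_3,v_4]
  2-simplices (10): [v_0,v_1,v_2], [v_0,v_1,v_3], [v_0,v_1,v_4], [v_0,v_2,v_3], [v_0,v_2,v_4], [v_0,v_3,v_4], [v_1,v_2,v_3], [v_1,v_2,v_4], [v_1,v_3,v_4], [v_2,v_3,v_4]
  3-simplices (5): [v_0,v_1,v_2,v_3], [v_0,v_1,v_2,v_4], [v_0,v_1,v_3,v_4], [v_0,v_2,v_3,v_4], [v_1,v_2,v_3,v_4]

Hence C_0 ≅ Z^5, C_1 ≅ Z^10, C_2 ≅ Z^10, C_3 ≅ Z^5.

Boundary ∂_1: C_1 → C_0 is given by ∂[p,q] = [q] − [p]. For instance
  ∂[v_0,v_2] = [v_2] − [v_0].
This gives a 5×10 integer matrix of rank 4; reducing to Smith normal form yields diagonal entries (1,1,1,1).

The boundary map ∂_2: C_2 → C_1 acts by ∂[p,q,r] = [q,r] − [p,r] + [p,q]. For instance
  ∂[v_0,v_1,v_2] = [v_1,v_2] − [v_0,v_2] + [v_0,v_1],
  ∂[v_0,v_2,v_4] = [v_2,v_4] − [v_0,v_4] + [v_0,v_2].
The resulting 10×10 matrix has rank 6, and its Smith normal form has invariant factors (1,1,1,1,1,1).

The boundary map ∂_3: C_3 → C_2 sends each 3-simplex σ to the alternating sum Σ_i (−1)^i (σ with its i-th vertex removed). For instance
  ∂[v_0,v_1,v_2,v_3] = [v_1,v_2,v_3] − [v_0,v_2,v_3] + [v_0,v_1,v_3] − [v_0,v_1,v_2],
  ∂[v_0,v_1,v_2,v_4] = [v_1,v_2,v_4] − [v_0,v_2,v_4] + [v_0,v_1,v_4] − [v_0,v_1,v_2].
As a 10×5 matrix over Z this has rank 4, with invariant factors (1,1,1,1).

Computing H_k = (kernel of ∂_k) / (image of ∂_{k+1}):

  H_3: rank ker ∂_3 − rank ∂_4 = (5 − 4) − 0 = 1, and there is no ∂_4, so H_3 = Z.

H_3 = Z.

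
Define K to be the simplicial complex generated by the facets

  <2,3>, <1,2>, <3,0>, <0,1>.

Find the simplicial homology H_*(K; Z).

H_0 ≅ Z,  H_1 ≅ Z.

K has 4 vertices, 4 edges.
rank ∂_0 = 0, rank ∂_1 = 3 ⇒ b_0 = 4 − 0 − 3 = 1; all invariant factors of ∂_1 are 1 so no torsion. So H_0 = Z.
rank ∂_1 = 3, rank ∂_2 = 0 ⇒ b_1 = 4 − 3 − 0 = 1. So H_1 = Z.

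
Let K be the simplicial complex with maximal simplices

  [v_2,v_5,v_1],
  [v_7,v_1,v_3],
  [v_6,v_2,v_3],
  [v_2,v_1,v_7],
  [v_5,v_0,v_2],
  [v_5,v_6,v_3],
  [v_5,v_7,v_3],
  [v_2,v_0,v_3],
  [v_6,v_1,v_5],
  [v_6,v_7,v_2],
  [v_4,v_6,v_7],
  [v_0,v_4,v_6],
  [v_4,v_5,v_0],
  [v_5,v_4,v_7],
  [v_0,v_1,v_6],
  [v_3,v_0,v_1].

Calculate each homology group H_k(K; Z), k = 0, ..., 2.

Order the vertices as v_0 < v_1 < v_2 < v_3 < v_4 < v_5 < v_6 < v_7. Listing each simplex with vertices in this order, K has dimension 2 with simplices:

  0-simplices (8): [v_0], [v_1], [v_2], [v_3], [v_4], [v_5], [v_6], [v_7]
  1-simplices (24): (24 of them)
  2-simplices (16): (16 of them)

giving chain groups C_0 ≅ Z^8, C_1 ≅ Z^24, C_2 ≅ Z^16.

The boundary map ∂_1: C_1 → C_0 sends each edge [p,q] (with p < q) to q − p. For instance
  ∂[v_4,v_7] = [v_7] − [v_4].
The 8×24 boundary matrix has rank 7 and Smith normal form diag(1,1,1,1,1,1,1).

∂_2: C_2 → C_1 acts by ∂[p,q,r] = [q,r] − [p,r] + [p,q]. For instance
  ∂[v_0,v_2,v_5] = [v_2,v_5] − [v_0,v_5] + [v_0,v_2],
  ∂[v_3,v_5,v_7] = [v_5,v_7] − [v_3,v_7] + [v_3,v_5].
This gives a 24×16 integer matrix of rank 15; reducing to Smith normal form yields diagonal entries (1,1,1,1,1,1,1,1,1,1,1,1,1,1,1).

Computing H_k = (kernel of ∂_k) / (image of ∂_{k+1}):

  H_0: rank C_0 − rank ∂_1 = 8 − 7 = 1, and the invariant factors of ∂_1 are all 1, so H_0 = Z.
  H_1: rank ker ∂_1 − rank ∂_2 = (24 − 7) − 15 = 2, and the invariant factors of ∂_2 are all 1, so H_1 = Z^2.
  H_2: rank ker ∂_2 − rank ∂_3 = (16 − 15) − 0 = 1, and there is no ∂_3, so H_2 = Z.

(K is a triangulation of the torus T^2.)

H_0 = Z,  H_1 = Z^2,  H_2 = Z.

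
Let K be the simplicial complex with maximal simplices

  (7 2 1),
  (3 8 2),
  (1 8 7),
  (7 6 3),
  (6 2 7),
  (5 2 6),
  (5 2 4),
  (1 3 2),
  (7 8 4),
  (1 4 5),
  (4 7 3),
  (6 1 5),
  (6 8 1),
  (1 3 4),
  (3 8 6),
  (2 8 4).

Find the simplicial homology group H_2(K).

We work with the vertex ordering 1 < 2 < 3 < 4 < 5 < 6 < 7 < 8. The simplices of K, each written with vertices in increasing order, are:

  0-simplices (8): [1], [2], [3], [4], [5], [6], [7], [8]
  1-simplices (24): (24 of them)
  2-simplices (16): [1,2,3], [1,2,7], [1,3,4], [1,4,5], [1,5,6], [1,6,8], [1,7,8], [2,3,8], [2,4,5], [2,4,8], [2,5,6], [2,6,7], [3,4,7], [3,6,7], [3,6,8], [4,7,8]

giving chain groups C_0 ≅ Z^8, C_1 ≅ Z^24, C_2 ≅ Z^16.

∂_1: C_1 → C_0 maps an edge to its endpoints' difference, ∂[p,q] = q − p. For instance
  ∂[6,7] = [7] − [6].
The 8×24 boundary matrix has rank 7 and Smith normal form diag(1,1,1,1,1,1,1).

Boundary ∂_2: C_2 → C_1 maps a triangle to the signed sum of its edges. For instance
  ∂[3,6,8] = [6,8] − [3,8] + [3,6],
  ∂[4,7,8] = [7,8] − [4,8] + [4,7].
The resulting 24×16 matrix has rank 15, and its Smith normal form has invariant factors (1,1,1,1,1,1,1,1,1,1,1,1,1,1,1).

Now H_k = ker ∂_k / im ∂_{k+1}, so:

  H_2: rank ker ∂_2 − rank ∂_3 = (16 − 15) − 0 = 1, and there is no ∂_3, so H_2 ≅ Z.

(K is a triangulation of the torus T^2.)

H_2 = Z.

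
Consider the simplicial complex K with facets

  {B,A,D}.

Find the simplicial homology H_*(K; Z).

H_0 = Z,  H_1 = 0,  H_2 = 0.

K has 3 vertices, 3 edges, 1 triangle.
rank ∂_0 = 0, rank ∂_1 = 2 ⇒ b_0 = 3 − 0 − 2 = 1; all invariant factors of ∂_1 are 1 so no torsion. So H_0 = Z.
rank ∂_1 = 2, rank ∂_2 = 1 ⇒ b_1 = 3 − 2 − 1 = 0; all invariant factors of ∂_2 are 1 so no torsion. So H_1 = 0.
rank ∂_2 = 1, rank ∂_3 = 0 ⇒ b_2 = 1 − 1 − 0 = 0. So H_2 = 0.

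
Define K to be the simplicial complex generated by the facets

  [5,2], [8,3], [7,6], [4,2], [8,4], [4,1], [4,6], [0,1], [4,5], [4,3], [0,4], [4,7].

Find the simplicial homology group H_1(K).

H_1 ≅ Z^4.

Order the vertices as 0 < 1 < 2 < 3 < 4 < 5 < 6 < 7 < 8. Listing each simplex with vertices in this order, K has dimension 1 with simplices:

  0-simplices (9): [0], [1], [2], [3], [4], [5], [6], [7], [8]
  1-simplices (12): [0,1], [0,4], [1,4], [2,4], [2,5], [3,4], [3,8], [4,5], [4,6], [4,7], [4,8], [6,7]

so the chain groups are C_0 ≅ Z^9, C_1 ≅ Z^12.

The boundary map ∂_1: C_1 → C_0 maps an edge to its endpoints' difference, ∂[p,q] = q − p.
The 9×12 boundary matrix has rank 8 and Smith normal form diag(1,1,1,1,1,1,1,1).

Reading off H_k = ker ∂_k / im ∂_{k+1}:

  H_1: rank ker ∂_1 − rank ∂_2 = (12 − 8) − 0 = 4, and there is no ∂_2, so H_1 = Z^4.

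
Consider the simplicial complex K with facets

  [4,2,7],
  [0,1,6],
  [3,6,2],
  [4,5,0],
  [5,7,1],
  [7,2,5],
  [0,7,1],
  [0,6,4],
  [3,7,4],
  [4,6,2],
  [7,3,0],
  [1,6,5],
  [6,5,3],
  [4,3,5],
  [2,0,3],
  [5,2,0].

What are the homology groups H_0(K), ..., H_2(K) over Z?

Fix the vertex order 0 < 1 < 2 < 3 < 4 < 5 < 6 < 7 and write every simplex with vertices in increasing order. Then dim K = 2 and the simplices of K are:

  0-simplices (8): [0], [1], [2], [3], [4], [5], [6], [7]
  1-simplices (24): (24 of them)
  2-simplices (16): [0,1,6], [0,1,7], [0,2,3], [0,2,5], [0,3,7], [0,4,5], [0,4,6], [1,5,6], [1,5,7], [2,3,6], [2,4,6], [2,4,7], [2,5,7], [3,4,5], [3,4,7], [3,5,6]

so the chain groups are C_0 ≅ Z^8, C_1 ≅ Z^24, C_2 ≅ Z^16.

Boundary ∂_1: C_1 → C_0 sends each edge [p,q] (with p < q) to q − p. For instance
  ∂[0,3] = [3] − [0].
The resulting 8×24 matrix has rank 7, and its Smith normal form has invariant factors (1,1,1,1,1,1,1).

∂_2: C_2 → C_1 maps a triangle to the signed sum of its edges. For instance
  ∂[2,5,7] = [5,7] − [2,7] + [2,5],
  ∂[3,5,6] = [5,6] − [3,6] + [3,5].
This gives a 24×16 integer matrix of rank 15; reducing to Smith normal form yields diagonal entries (1,1,1,1,1,1,1,1,1,1,1,1,1,1,1).

From H_k ≅ ker(∂_k) / im(∂_{k+1}) we obtain:

  H_0: rank C_0 − rank ∂_1 = 8 − 7 = 1, and the invariant factors of ∂_1 are all 1, so H_0 ≅ Z.
  H_1: rank ker ∂_1 − rank ∂_2 = (24 − 7) − 15 = 2, and the invariant factors of ∂_2 are all 1, so H_1 ≅ Z^2.
  H_2: rank ker ∂_2 − rank ∂_3 = (16 − 15) − 0 = 1, and there is no ∂_3, so H_2 ≅ Z.

As a check, the Euler characteristic is 8 − 24 + 16 = 0, which agrees with 1 − 2 + 1 = 0.

H_0 ≅ Z,  H_1 ≅ Z^2,  H_2 ≅ Z.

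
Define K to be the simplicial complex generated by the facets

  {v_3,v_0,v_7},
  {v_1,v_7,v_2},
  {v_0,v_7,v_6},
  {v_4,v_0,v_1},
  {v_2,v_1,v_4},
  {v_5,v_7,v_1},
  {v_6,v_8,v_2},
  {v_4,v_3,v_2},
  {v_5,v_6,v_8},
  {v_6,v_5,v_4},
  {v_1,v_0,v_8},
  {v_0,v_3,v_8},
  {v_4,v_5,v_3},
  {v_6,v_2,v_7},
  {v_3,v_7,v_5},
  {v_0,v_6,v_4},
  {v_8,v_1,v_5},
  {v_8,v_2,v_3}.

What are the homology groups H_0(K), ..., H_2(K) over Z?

Take the total order v_0 < v_1 < v_2 < v_3 < v_4 < v_5 < v_6 < v_7 < v_8 on the vertex set. Then K (dimension 2) consists of the simplices:

  0-simplices (9): [v_0], [v_1], [v_2], [v_3], [v_4], [v_5], [v_6], [v_7], [v_8]
  1-simplices (27): (27 of them)
  2-simplices (18): (18 of them)

so the chain groups are C_0 ≅ Z^9, C_1 ≅ Z^27, C_2 ≅ Z^18.

Boundary ∂_1: C_1 → C_0 sends each edge [p,q] (with p < q) to q − p. For instance
  ∂[v_3,v_8] = [v_8] − [v_3].
The resulting 9×27 matrix has rank 8, and its Smith normal form has invariant factors (1,1,1,1,1,1,1,1).

The boundary map ∂_2: C_2 → C_1 maps a triangle to the signed sum of its edges. For instance
  ∂[v_0,v_6,v_7] = [v_6,v_7] − [v_0,v_7] + [v_0,v_6],
  ∂[v_0,v_4,v_6] = [v_4,v_6] − [v_0,v_6] + [v_0,v_4].
The resulting 27×18 matrix has rank 17, and its Smith normal form has invariant factors (1,1,1,1,1,1,1,1,1,1,1,1,1,1,1,1,1).

Now H_k = ker ∂_k / im ∂_{k+1}, so:

  H_0: rank C_0 − rank ∂_1 = 9 − 8 = 1, and the invariant factors of ∂_1 are all 1, so H_0 = Z.
  H_1: rank ker ∂_1 − rank ∂_2 = (27 − 8) − 17 = 2, and the invariant factors of ∂_2 are all 1, so H_1 = Z^2.
  H_2: rank ker ∂_2 − rank ∂_3 = (18 − 17) − 0 = 1, and there is no ∂_3, so H_2 = Z.

H_0 = Z,  H_1 = Z^2,  H_2 = Z.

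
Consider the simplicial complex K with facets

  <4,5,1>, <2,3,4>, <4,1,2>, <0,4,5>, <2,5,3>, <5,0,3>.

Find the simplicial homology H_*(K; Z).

Order the vertices as 0 < 1 < 2 < 3 < 4 < 5. Listing each simplex with vertices in this order, K has dimension 2 with simplices:

  0-simplices (6): [0], [1], [2], [3], [4], [5]
  1-simplices (12): [0,3], [0,4], [0,5], [1,2], [1,4], [1,5], [2,3], [2,4], [2,5], [3,4], [3,5], [4,5]
  2-simplices (6): [0,3,5], [0,4,5], [1,2,4], [1,4,5], [2,3,4], [2,3,5]

Hence C_0 ≅ Z^6, C_1 ≅ Z^12, C_2 ≅ Z^6.

Boundary ∂_1: C_1 → C_0 is given by ∂[p,q] = [q] − [p]. For instance
  ∂[0,3] = [3] − [0].
This gives a 6×12 integer matrix of rank 5; reducing to Smith normal form yields diagonal entries (1,1,1,1,1).

The boundary map ∂_2: C_2 → C_1 sends each 2-simplex [p,q,r] to [q,r] − [p,r] + [p,q]. For instance
  ∂[1,4,5] = [4,5] − [1,5] + [1,4],
  ∂[2,3,4] = [3,4] − [2,4] + [2,3].
The 12×6 boundary matrix has rank 6 and Smith normal form diag(1,1,1,1,1,1).

Now H_k = ker ∂_k / im ∂_{k+1}, so:

  H_0: rank C_0 − rank ∂_1 = 6 − 5 = 1, and the invariant factors of ∂_1 are all 1, so H_0 ≅ Z.
  H_1: rank ker ∂_1 − rank ∂_2 = (12 − 5) − 6 = 1, and the invariant factors of ∂_2 are all 1, so H_1 ≅ Z.
  H_2: rank ker ∂_2 − rank ∂_3 = (6 − 6) − 0 = 0, and there is no ∂_3, so H_2 ≅ 0.

(K is a triangulation of the cylinder S^1 x I.)

H_0 ≅ Z,  H_1 ≅ Z,  H_2 = 0.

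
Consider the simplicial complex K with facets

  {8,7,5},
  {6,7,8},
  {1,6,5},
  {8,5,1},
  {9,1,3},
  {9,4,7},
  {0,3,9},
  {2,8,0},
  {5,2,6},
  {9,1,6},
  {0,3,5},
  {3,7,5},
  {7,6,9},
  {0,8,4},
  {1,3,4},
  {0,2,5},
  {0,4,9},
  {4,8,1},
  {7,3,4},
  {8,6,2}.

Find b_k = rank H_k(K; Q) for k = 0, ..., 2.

We work with the vertex ordering 0 < 1 < 2 < 3 < 4 < 5 < 6 < 7 < 8 < 9. The simplices of K, each written with vertices in increasing order, are:

  0-simplices (10): [0], [1], [2], [3], [4], [5], [6], [7], [8], [9]
  1-simplices (30): (30 of them)
  2-simplices (20): (20 of them)

Hence C_0 ≅ Z^10, C_1 ≅ Z^30, C_2 ≅ Z^20.

The boundary map ∂_1: C_1 → C_0 sends each edge [p,q] (with p < q) to q − p. For instance
  ∂[1,6] = [6] − [1].
As a 10×30 matrix over Z this has rank 9, with invariant factors (1,1,1,1,1,1,1,1,1).

Boundary ∂_2: C_2 → C_1 sends each 2-simplex [p,q,r] to [q,r] − [p,r] + [p,q]. For instance
  ∂[1,3,9] = [3,9] − [1,9] + [1,3],
  ∂[0,3,9] = [3,9] − [0,9] + [0,3].
The resulting 30×20 matrix has rank 20, and its Smith normal form has invariant factors (1,1,1,1,1,1,1,1,1,1,1,1,1,1,1,1,1,1,1,2).

Computing H_k = (kernel of ∂_k) / (image of ∂_{k+1}):

  H_0: rank C_0 − rank ∂_1 = 10 − 9 = 1, and the invariant factors of ∂_1 are all 1, so H_0 ≅ Z.
  H_1: rank ker ∂_1 − rank ∂_2 = (30 − 9) − 20 = 1, and ∂_2 has invariant factor 2 > 1, so H_1 ≅ Z ⊕ Z_2.
  H_2: rank ker ∂_2 − rank ∂_3 = (20 − 20) − 0 = 0, and there is no ∂_3, so H_2 ≅ 0.

Hence the Betti numbers are b_0 = 1, b_1 = 1, b_2 = 0.

b_0 = 1, b_1 = 1, b_2 = 0.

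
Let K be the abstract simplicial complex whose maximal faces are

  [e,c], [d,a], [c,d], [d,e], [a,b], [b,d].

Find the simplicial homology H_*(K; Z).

K has 5 vertices, 6 edges.
rank ∂_0 = 0, rank ∂_1 = 4 ⇒ b_0 = 5 − 0 − 4 = 1; all invariant factors of ∂_1 are 1 so no torsion. So H_0 ≅ Z.
rank ∂_1 = 4, rank ∂_2 = 0 ⇒ b_1 = 6 − 4 − 0 = 2. So H_1 ≅ Z^2.

H_0 = Z,  H_1 = Z^2.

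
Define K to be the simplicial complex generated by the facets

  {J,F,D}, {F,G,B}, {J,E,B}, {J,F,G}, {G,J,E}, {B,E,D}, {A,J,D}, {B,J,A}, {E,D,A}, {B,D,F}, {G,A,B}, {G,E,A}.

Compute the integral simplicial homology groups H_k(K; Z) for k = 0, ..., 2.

H_0 ≅ Z,  H_1 ≅ Z/2,  H_2 = 0.

Fix the vertex order A < B < D < E < F < G < J and write every simplex with vertices in increasing order. Then dim K = 2 and the simplices of K are:

  0-simplices (7): A, B, D, E, F, G, J
  1-simplices (18): AB, AD, AE, AG, AJ, BD, BE, BF, BG, BJ, DE, DF, DJ, EG, EJ, FG, FJ, GJ
  2-simplices (12): ABG, ABJ, ADE, ADJ, AEG, BDE, BDF, BEJ, BFG, DFJ, EGJ, FGJ

so the chain groups are C_0 ≅ Z^7, C_1 ≅ Z^18, C_2 ≅ Z^12.

∂_1: C_1 → C_0 sends each edge [p,q] (with p < q) to q − p. For instance
  ∂DF = F − D.
This gives a 7×18 integer matrix of rank 6; reducing to Smith normal form yields diagonal entries (1,1,1,1,1,1).

Boundary ∂_2: C_2 → C_1 maps a triangle to the signed sum of its edges. For instance
  ∂FGJ = GJ − FJ + FG,
  ∂BDF = DF − BF + BD.
As a 18×12 matrix over Z this has rank 12, with invariant factors (1,1,1,1,1,1,1,1,1,1,1,2).

Computing H_k = (kernel of ∂_k) / (image of ∂_{k+1}):

  H_0: rank C_0 − rank ∂_1 = 7 − 6 = 1, and the invariant factors of ∂_1 are all 1, so H_0 = Z.
  H_1: rank ker ∂_1 − rank ∂_2 = (18 − 6) − 12 = 0, and ∂_2 has invariant factor 2 > 1, so H_1 = Z/2.
  H_2: rank ker ∂_2 − rank ∂_3 = (12 − 12) − 0 = 0, and there is no ∂_3, so H_2 = 0.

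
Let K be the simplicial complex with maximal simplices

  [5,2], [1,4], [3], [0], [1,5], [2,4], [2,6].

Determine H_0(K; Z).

Order the vertices as 0 < 1 < 2 < 3 < 4 < 5 < 6. Listing each simplex with vertices in this order, K has dimension 1 with simplices:

  0-simplices (7): [0], [1], [2], [3], [4], [5], [6]
  1-simplices (5): [1,4], [1,5], [2,4], [2,5], [2,6]

so the chain groups are C_0 ≅ Z^7, C_1 ≅ Z^5.

∂_1: C_1 → C_0 maps an edge to its endpoints' difference, ∂[p,q] = q − p.
As a 7×5 matrix over Z this has rank 4, with invariant factors (1,1,1,1).

Now H_k = ker ∂_k / im ∂_{k+1}, so:

  H_0: rank C_0 − rank ∂_1 = 7 − 4 = 3, and the invariant factors of ∂_1 are all 1, so H_0 = Z^3.

H_0 ≅ Z^3.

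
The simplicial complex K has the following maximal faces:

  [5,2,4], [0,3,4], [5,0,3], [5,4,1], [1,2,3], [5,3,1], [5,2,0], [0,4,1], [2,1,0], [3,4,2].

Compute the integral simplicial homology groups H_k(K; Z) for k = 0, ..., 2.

H_0 = Z,  H_1 = Z_2,  H_2 = 0.

K has 6 vertices, 15 edges, 10 triangles.
rank ∂_0 = 0, rank ∂_1 = 5 ⇒ b_0 = 6 − 0 − 5 = 1; all invariant factors of ∂_1 are 1 so no torsion. So H_0 ≅ Z.
rank ∂_1 = 5, rank ∂_2 = 10 ⇒ b_1 = 15 − 5 − 10 = 0; ∂_2 has invariant factor(s) [2] giving torsion. So H_1 ≅ Z_2.
rank ∂_2 = 10, rank ∂_3 = 0 ⇒ b_2 = 10 − 10 − 0 = 0. So H_2 ≅ 0.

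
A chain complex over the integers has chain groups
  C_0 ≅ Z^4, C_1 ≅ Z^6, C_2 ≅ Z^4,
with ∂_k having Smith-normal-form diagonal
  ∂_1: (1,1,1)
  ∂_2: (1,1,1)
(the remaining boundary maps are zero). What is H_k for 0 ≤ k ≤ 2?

H_0: b_0 = 4 − 0 − 3 = 1; torsion from ∂_1 factors > 1: none. So H_0 = Z.
H_1: b_1 = 6 − 3 − 3 = 0; torsion from ∂_2 factors > 1: none. So H_1 = 0.
H_2: b_2 = 4 − 3 − 0 = 1; torsion from ∂_3 factors > 1: none. So H_2 = Z.

H_0 = Z,  H_1 = 0,  H_2 = Z.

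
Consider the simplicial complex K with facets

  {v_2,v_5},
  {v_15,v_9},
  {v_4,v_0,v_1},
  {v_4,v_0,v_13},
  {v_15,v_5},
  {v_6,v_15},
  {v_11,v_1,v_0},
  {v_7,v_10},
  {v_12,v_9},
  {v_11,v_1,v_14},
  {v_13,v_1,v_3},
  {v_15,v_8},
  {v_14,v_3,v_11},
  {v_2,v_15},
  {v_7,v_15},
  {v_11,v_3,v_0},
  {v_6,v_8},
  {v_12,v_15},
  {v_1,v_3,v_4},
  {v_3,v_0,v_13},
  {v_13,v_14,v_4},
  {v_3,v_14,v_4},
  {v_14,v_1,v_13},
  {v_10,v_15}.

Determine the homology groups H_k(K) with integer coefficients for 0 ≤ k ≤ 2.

H_0 ≅ Z^2,  H_1 ≅ Z^4 ⊕ Z/2,  H_2 = 0.

Order the vertices as v_0 < v_1 < v_2 < v_3 < v_4 < v_5 < v_6 < v_7 < v_8 < v_9 < v_10 < v_11 < v_12 < v_13 < v_14 < v_15. Listing each simplex with vertices in this order, K has dimension 2 with simplices:

  0-simplices (16): [v_0], [v_1], [v_2], [v_3], [v_4], [v_5], [v_6], [v_7], [v_8], [v_9], [v_10], [v_11], [v_12], [v_13], [v_14], [v_15]
  1-simplices (30): (30 of them)
  2-simplices (12): (12 of them)

giving chain groups C_0 ≅ Z^16, C_1 ≅ Z^30, C_2 ≅ Z^12.

Boundary ∂_1: C_1 → C_0 maps an edge to its endpoints' difference, ∂[p,q] = q − p. For instance
  ∂[v_9,v_12] = [v_12] − [v_9].
The resulting 16×30 matrix has rank 14, and its Smith normal form has invariant factors (1,1,1,1,1,1,1,1,1,1,1,1,1,1).

Boundary ∂_2: C_2 → C_1 acts by ∂[p,q,r] = [q,r] − [p,r] + [p,q]. For instance
  ∂[v_1,v_13,v_14] = [v_13,v_14] − [v_1,v_14] + [v_1,v_13],
  ∂[v_1,v_11,v_14] = [v_11,v_14] − [v_1,v_14] + [v_1,v_11].
This gives a 30×12 integer matrix of rank 12; reducing to Smith normal form yields diagonal entries (1,1,1,1,1,1,1,1,1,1,1,2).

From H_k ≅ ker(∂_k) / im(∂_{k+1}) we obtain:

  H_0: rank C_0 − rank ∂_1 = 16 − 14 = 2, and the invariant factors of ∂_1 are all 1, so H_0 = Z^2.
  H_1: rank ker ∂_1 − rank ∂_2 = (30 − 14) − 12 = 4, and ∂_2 has invariant factor 2 > 1, so H_1 = Z^4 ⊕ Z/2.
  H_2: rank ker ∂_2 − rank ∂_3 = (12 − 12) − 0 = 0, and there is no ∂_3, so H_2 = 0.

As a check, the Euler characteristic is 16 − 30 + 12 = -2, which agrees with 2 − 4 + 0 = -2.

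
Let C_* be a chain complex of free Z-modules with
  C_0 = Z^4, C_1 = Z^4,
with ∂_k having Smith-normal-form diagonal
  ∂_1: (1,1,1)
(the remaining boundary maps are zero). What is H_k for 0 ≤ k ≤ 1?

H_0: b_0 = 4 − 0 − 3 = 1; torsion from ∂_1 factors > 1: none. So H_0 = Z.
H_1: b_1 = 4 − 3 − 0 = 1; torsion from ∂_2 factors > 1: none. So H_1 = Z.

H_0 = Z,  H_1 = Z.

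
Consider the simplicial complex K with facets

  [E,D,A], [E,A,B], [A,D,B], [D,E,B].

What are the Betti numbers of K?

Order the vertices as A < B < D < E. Listing each simplex with vertices in this order, K has dimension 2 with simplices:

  0-simplices (4): A, B, D, E
  1-simplices (6): AB, AD, AE, BD, BE, DE
  2-simplices (4): ABD, ABE, ADE, BDE

so the chain groups are C_0 ≅ Z^4, C_1 ≅ Z^6, C_2 ≅ Z^4.

∂_1: C_1 → C_0 maps an edge to its endpoints' difference, ∂[p,q] = q − p.
The 4×6 boundary matrix has rank 3 and Smith normal form diag(1,1,1).

The boundary map ∂_2: C_2 → C_1 sends each 2-simplex [p,q,r] to [q,r] − [p,r] + [p,q]. For instance
  ∂BDE = DE − BE + BD,
  ∂ADE = DE − AE + AD.
This gives a 6×4 integer matrix of rank 3; reducing to Smith normal form yields diagonal entries (1,1,1).

Now H_k = ker ∂_k / im ∂_{k+1}, so:

  H_0: rank C_0 − rank ∂_1 = 4 − 3 = 1, and the invariant factors of ∂_1 are all 1, so H_0 ≅ Z.
  H_1: rank ker ∂_1 − rank ∂_2 = (6 − 3) − 3 = 0, and the invariant factors of ∂_2 are all 1, so H_1 ≅ 0.
  H_2: rank ker ∂_2 − rank ∂_3 = (4 − 3) − 0 = 1, and there is no ∂_3, so H_2 ≅ Z.

As a check, the Euler characteristic is 4 − 6 + 4 = 2, which agrees with 1 − 0 + 1 = 2.

Hence the Betti numbers are b_0 = 1, b_1 = 0, b_2 = 1.

b_0 = 1, b_1 = 0, b_2 = 1.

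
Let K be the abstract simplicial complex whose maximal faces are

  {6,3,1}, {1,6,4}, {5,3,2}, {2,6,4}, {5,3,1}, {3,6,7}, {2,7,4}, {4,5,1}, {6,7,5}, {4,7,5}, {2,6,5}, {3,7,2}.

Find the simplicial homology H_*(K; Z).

We work with the vertex ordering 1 < 2 < 3 < 4 < 5 < 6 < 7. The simplices of K, each written with vertices in increasing order, are:

  0-simplices (7): [1], [2], [3], [4], [5], [6], [7]
  1-simplices (18): [1,3], [1,4], [1,5], [1,6], [2,3], [2,4], [2,5], [2,6], [2,7], [3,5], [3,6], [3,7], [4,5], [4,6], [4,7], [5,6], [5,7], [6,7]
  2-simplices (12): [1,3,5], [1,3,6], [1,4,5], [1,4,6], [2,3,5], [2,3,7], [2,4,6], [2,4,7], [2,5,6], [3,6,7], [4,5,7], [5,6,7]

so the chain groups are C_0 ≅ Z^7, C_1 ≅ Z^18, C_2 ≅ Z^12.

∂_1: C_1 → C_0 is given by ∂[p,q] = [q] − [p].
This gives a 7×18 integer matrix of rank 6; reducing to Smith normal form yields diagonal entries (1,1,1,1,1,1).

Boundary ∂_2: C_2 → C_1 maps a triangle to the signed sum of its edges. For instance
  ∂[4,5,7] = [5,7] − [4,7] + [4,5],
  ∂[1,4,5] = [4,5] − [1,5] + [1,4].
The resulting 18×12 matrix has rank 12, and its Smith normal form has invariant factors (1,1,1,1,1,1,1,1,1,1,1,2).

Computing H_k = (kernel of ∂_k) / (image of ∂_{k+1}):

  H_0: rank C_0 − rank ∂_1 = 7 − 6 = 1, and the invariant factors of ∂_1 are all 1, so H_0 ≅ Z.
  H_1: rank ker ∂_1 − rank ∂_2 = (18 − 6) − 12 = 0, and ∂_2 has invariant factor 2 > 1, so H_1 ≅ Z/2.
  H_2: rank ker ∂_2 − rank ∂_3 = (12 − 12) − 0 = 0, and there is no ∂_3, so H_2 ≅ 0.

H_0 = Z,  H_1 = Z/2,  H_2 = 0.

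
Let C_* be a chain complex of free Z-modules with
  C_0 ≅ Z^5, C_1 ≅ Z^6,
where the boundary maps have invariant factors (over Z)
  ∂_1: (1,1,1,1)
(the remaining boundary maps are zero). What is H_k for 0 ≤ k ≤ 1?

H_0 = Z,  H_1 = Z^2.

H_0: b_0 = 5 − 0 − 4 = 1; torsion from ∂_1 factors > 1: none. So H_0 = Z.
H_1: b_1 = 6 − 4 − 0 = 2; torsion from ∂_2 factors > 1: none. So H_1 = Z^2.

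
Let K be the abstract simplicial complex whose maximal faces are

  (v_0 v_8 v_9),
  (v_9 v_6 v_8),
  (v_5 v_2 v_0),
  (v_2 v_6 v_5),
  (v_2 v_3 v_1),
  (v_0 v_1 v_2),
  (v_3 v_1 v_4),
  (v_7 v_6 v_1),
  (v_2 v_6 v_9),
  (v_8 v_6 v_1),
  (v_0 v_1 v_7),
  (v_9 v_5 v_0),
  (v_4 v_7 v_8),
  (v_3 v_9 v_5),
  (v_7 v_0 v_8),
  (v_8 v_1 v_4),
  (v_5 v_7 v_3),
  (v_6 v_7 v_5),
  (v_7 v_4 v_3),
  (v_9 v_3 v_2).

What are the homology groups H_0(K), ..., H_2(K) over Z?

K has 10 vertices, 30 edges, 20 triangles.
rank ∂_0 = 0, rank ∂_1 = 9 ⇒ b_0 = 10 − 0 − 9 = 1; all invariant factors of ∂_1 are 1 so no torsion. So H_0 ≅ Z.
rank ∂_1 = 9, rank ∂_2 = 20 ⇒ b_1 = 30 − 9 − 20 = 1; ∂_2 has invariant factor(s) [2] giving torsion. So H_1 ≅ Z ⊕ Z/2.
rank ∂_2 = 20, rank ∂_3 = 0 ⇒ b_2 = 20 − 20 − 0 = 0. So H_2 ≅ 0.

H_0 ≅ Z,  H_1 ≅ Z ⊕ Z/2,  H_2 = 0.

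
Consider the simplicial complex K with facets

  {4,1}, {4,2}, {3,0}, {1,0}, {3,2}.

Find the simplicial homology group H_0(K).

Fix the vertex order 0 < 1 < 2 < 3 < 4 and write every simplex with vertices in increasing order. Then dim K = 1 and the simplices of K are:

  0-simplices (5): [0], [1], [2], [3], [4]
  1-simplices (5): [0,1], [0,3], [1,4], [2,3], [2,4]

so the chain groups are C_0 ≅ Z^5, C_1 ≅ Z^5.

The boundary map ∂_1: C_1 → C_0 sends each edge [p,q] (with p < q) to q − p. For instance
  ∂[2,3] = [3] − [2].
As a 5×5 matrix over Z this has rank 4, with invariant factors (1,1,1,1).

Reading off H_k = ker ∂_k / im ∂_{k+1}:

  H_0: rank C_0 − rank ∂_1 = 5 − 4 = 1, and the invariant factors of ∂_1 are all 1, so H_0 ≅ Z.

H_0 = Z.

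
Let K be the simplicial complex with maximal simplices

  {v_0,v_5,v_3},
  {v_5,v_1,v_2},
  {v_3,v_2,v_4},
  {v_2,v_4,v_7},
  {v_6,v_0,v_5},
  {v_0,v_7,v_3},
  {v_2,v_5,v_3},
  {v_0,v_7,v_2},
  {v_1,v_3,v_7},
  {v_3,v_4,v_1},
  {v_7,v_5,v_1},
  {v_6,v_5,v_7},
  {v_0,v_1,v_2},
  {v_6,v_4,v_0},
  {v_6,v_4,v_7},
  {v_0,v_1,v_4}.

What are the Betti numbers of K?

Fix the vertex order v_0 < v_1 < v_2 < v_3 < v_4 < v_5 < v_6 < v_7 and write every simplex with vertices in increasing order. Then dim K = 2 and the simplices of K are:

  0-simplices (8): [v_0], [v_1], [v_2], [v_3], [v_4], [v_5], [v_6], [v_7]
  1-simplices (24): (24 of them)
  2-simplices (16): (16 of them)

Hence C_0 ≅ Z^8, C_1 ≅ Z^24, C_2 ≅ Z^16.

∂_1: C_1 → C_0 maps an edge to its endpoints' difference, ∂[p,q] = q − p. For instance
  ∂[v_0,v_1] = [v_1] − [v_0].
The resulting 8×24 matrix has rank 7, and its Smith normal form has invariant factors (1,1,1,1,1,1,1).

∂_2: C_2 → C_1 acts by ∂[p,q,r] = [q,r] − [p,r] + [p,q]. For instance
  ∂[v_4,v_6,v_7] = [v_6,v_7] − [v_4,v_7] + [v_4,v_6],
  ∂[v_1,v_2,v_5] = [v_2,v_5] − [v_1,v_5] + [v_1,v_2].
This gives a 24×16 integer matrix of rank 15; reducing to Smith normal form yields diagonal entries (1,1,1,1,1,1,1,1,1,1,1,1,1,1,1).

From H_k ≅ ker(∂_k) / im(∂_{k+1}) we obtain:

  H_0: rank C_0 − rank ∂_1 = 8 − 7 = 1, and the invariant factors of ∂_1 are all 1, so H_0 = Z.
  H_1: rank ker ∂_1 − rank ∂_2 = (24 − 7) − 15 = 2, and the invariant factors of ∂_2 are all 1, so H_1 = Z^2.
  H_2: rank ker ∂_2 − rank ∂_3 = (16 − 15) − 0 = 1, and there is no ∂_3, so H_2 = Z.

Hence the Betti numbers are b_0 = 1, b_1 = 2, b_2 = 1.

b_0 = 1, b_1 = 2, b_2 = 1.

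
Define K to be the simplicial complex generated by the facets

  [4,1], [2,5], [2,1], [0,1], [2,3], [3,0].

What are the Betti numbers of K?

Fix the vertex order 0 < 1 < 2 < 3 < 4 < 5 and write every simplex with vertices in increasing order. Then dim K = 1 and the simplices of K are:

  0-simplices (6): [0], [1], [2], [3], [4], [5]
  1-simplices (6): [0,1], [0,3], [1,2], [1,4], [2,3], [2,5]

so the chain groups are C_0 ≅ Z^6, C_1 ≅ Z^6.

The boundary map ∂_1: C_1 → C_0 sends each edge [p,q] (with p < q) to q − p. For instance
  ∂[1,2] = [2] − [1].
The resulting 6×6 matrix has rank 5, and its Smith normal form has invariant factors (1,1,1,1,1).

Computing H_k = (kernel of ∂_k) / (image of ∂_{k+1}):

  H_0: rank C_0 − rank ∂_1 = 6 − 5 = 1, and the invariant factors of ∂_1 are all 1, so H_0 = Z.
  H_1: rank ker ∂_1 − rank ∂_2 = (6 − 5) − 0 = 1, and there is no ∂_2, so H_1 = Z.

As a check, the Euler characteristic is 6 − 6 = 0, which agrees with 1 − 1 = 0.

Hence the Betti numbers are b_0 = 1, b_1 = 1.

b_0 = 1, b_1 = 1.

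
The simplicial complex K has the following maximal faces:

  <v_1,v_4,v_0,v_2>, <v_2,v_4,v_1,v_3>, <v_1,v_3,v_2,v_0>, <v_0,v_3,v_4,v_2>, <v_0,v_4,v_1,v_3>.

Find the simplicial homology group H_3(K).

Order the vertices as v_0 < v_1 < v_2 < v_3 < v_4. Listing each simplex with vertices in this order, K has dimension 3 with simplices:

  0-simplices (5): [v_0], [v_1], [v_2], [v_3], [v_4]
  1-simplices (10): [v_0,v_1], [v_0,v_2], [v_0,v_3], [v_0,v_4], [v_1,v_2], [v_1,v_3], [v_1,v_4], [v_2,v_3], [v_2,v_4], [v_3,v_4]
  2-simplices (10): [v_0,v_1,v_2], [v_0,v_1,v_3], [v_0,v_1,v_4], [v_0,v_2,v_3], [v_0,v_2,v_4], [v_0,v_3,v_4], [v_1,v_2,v_3], [v_1,v_2,v_4], [v_1,v_3,v_4], [v_2,v_3,v_4]
  3-simplices (5): [v_0,v_1,v_2,v_3], [v_0,v_1,v_2,v_4], [v_0,v_1,v_3,v_4], [v_0,v_2,v_3,v_4], [v_1,v_2,v_3,v_4]

giving chain groups C_0 ≅ Z^5, C_1 ≅ Z^10, C_2 ≅ Z^10, C_3 ≅ Z^5.

∂_1: C_1 → C_0 maps an edge to its endpoints' difference, ∂[p,q] = q − p.
The 5×10 boundary matrix has rank 4 and Smith normal form diag(1,1,1,1).

The boundary map ∂_2: C_2 → C_1 sends each 2-simplex [p,q,r] to [q,r] − [p,r] + [p,q]. For instance
  ∂[v_0,v_1,v_2] = [v_1,v_2] − [v_0,v_2] + [v_0,v_1],
  ∂[v_0,v_2,v_4] = [v_2,v_4] − [v_0,v_4] + [v_0,v_2].
As a 10×10 matrix over Z this has rank 6, with invariant factors (1,1,1,1,1,1).

Boundary ∂_3: C_3 → C_2 sends each 3-simplex σ to the alternating sum Σ_i (−1)^i (σ with its i-th vertex removed). For instance
  ∂[v_0,v_1,v_3,v_4] = [v_1,v_3,v_4] − [v_0,v_3,v_4] + [v_0,v_1,v_4] − [v_0,v_1,v_3],
  ∂[v_1,v_2,v_3,v_4] = [v_2,v_3,v_4] − [v_1,v_3,v_4] + [v_1,v_2,v_4] − [v_1,v_2,v_3].
This gives a 10×5 integer matrix of rank 4; reducing to Smith normal form yields diagonal entries (1,1,1,1).

Computing H_k = (kernel of ∂_k) / (image of ∂_{k+1}):

  H_3: rank ker ∂_3 − rank ∂_4 = (5 − 4) − 0 = 1, and there is no ∂_4, so H_3 = Z.

H_3 = Z.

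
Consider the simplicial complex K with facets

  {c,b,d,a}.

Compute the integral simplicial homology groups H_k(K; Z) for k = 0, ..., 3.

H_0 ≅ Z,  H_1 = 0,  H_2 = 0,  H_3 = 0.

Fix the vertex order a < b < c < d and write every simplex with vertices in increasing order. Then dim K = 3 and the simplices of K are:

  0-simplices (4): a, b, c, d
  1-simplices (6): ab, ac, ad, bc, bd, cd
  2-simplices (4): abc, abd, acd, bcd
  3-simplices (1): abcd

giving chain groups C_0 ≅ Z^4, C_1 ≅ Z^6, C_2 ≅ Z^4, C_3 ≅ Z^1.

∂_1: C_1 → C_0 sends each edge [p,q] (with p < q) to q − p. For instance
  ∂ab = b − a.
As a 4×6 matrix over Z this has rank 3, with invariant factors (1,1,1).

Boundary ∂_2: C_2 → C_1 sends each 2-simplex [p,q,r] to [q,r] − [p,r] + [p,q]. For instance
  ∂abd = bd − ad + ab,
  ∂abc = bc − ac + ab.
The resulting 6×4 matrix has rank 3, and its Smith normal form has invariant factors (1,1,1).

∂_3: C_3 → C_2 sends each 3-simplex σ to the alternating sum Σ_i (−1)^i (σ with its i-th vertex removed). For instance
  ∂abcd = bcd − acd + abd − abc.
The 4×1 boundary matrix has rank 1 and Smith normal form diag(1).

Reading off H_k = ker ∂_k / im ∂_{k+1}:

  H_0: rank C_0 − rank ∂_1 = 4 − 3 = 1, and the invariant factors of ∂_1 are all 1, so H_0 ≅ Z.
  H_1: rank ker ∂_1 − rank ∂_2 = (6 − 3) − 3 = 0, and the invariant factors of ∂_2 are all 1, so H_1 ≅ 0.
  H_2: rank ker ∂_2 − rank ∂_3 = (4 − 3) − 1 = 0, and the invariant factors of ∂_3 are all 1, so H_2 ≅ 0.
  H_3: rank ker ∂_3 − rank ∂_4 = (1 − 1) − 0 = 0, and there is no ∂_4, so H_3 ≅ 0.

As a check, the Euler characteristic is 4 − 6 + 4 − 1 = 1, which agrees with 1 − 0 + 0 − 0 = 1.
(K is a triangulation of the 3-simplex.)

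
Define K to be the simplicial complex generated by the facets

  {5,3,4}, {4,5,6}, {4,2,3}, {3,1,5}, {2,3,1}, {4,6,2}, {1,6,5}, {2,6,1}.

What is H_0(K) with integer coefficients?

H_0 ≅ Z.

Order the vertices as 1 < 2 < 3 < 4 < 5 < 6. Listing each simplex with vertices in this order, K has dimension 2 with simplices:

  0-simplices (6): [1], [2], [3], [4], [5], [6]
  1-simplices (12): [1,2], [1,3], [1,5], [1,6], [2,3], [2,4], [2,6], [3,4], [3,5], [4,5], [4,6], [5,6]
  2-simplices (8): [1,2,3], [1,2,6], [1,3,5], [1,5,6], [2,3,4], [2,4,6], [3,4,5], [4,5,6]

so the chain groups are C_0 ≅ Z^6, C_1 ≅ Z^12, C_2 ≅ Z^8.

Boundary ∂_1: C_1 → C_0 is given by ∂[p,q] = [q] − [p].
The 6×12 boundary matrix has rank 5 and Smith normal form diag(1,1,1,1,1).

∂_2: C_2 → C_1 maps a triangle to the signed sum of its edges. For instance
  ∂[1,2,6] = [2,6] − [1,6] + [1,2],
  ∂[4,5,6] = [5,6] − [4,6] + [4,5].
The 12×8 boundary matrix has rank 7 and Smith normal form diag(1,1,1,1,1,1,1).

Reading off H_k = ker ∂_k / im ∂_{k+1}:

  H_0: rank C_0 − rank ∂_1 = 6 − 5 = 1, and the invariant factors of ∂_1 are all 1, so H_0 ≅ Z.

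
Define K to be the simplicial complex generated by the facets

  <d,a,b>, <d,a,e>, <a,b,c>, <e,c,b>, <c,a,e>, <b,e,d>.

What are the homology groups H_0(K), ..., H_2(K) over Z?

H_0 = Z,  H_1 = 0,  H_2 = Z.

We work with the vertex ordering a < b < c < d < e. The simplices of K, each written with vertices in increasing order, are:

  0-simplices (5): a, b, c, d, e
  1-simplices (9): ab, ac, ad, ae, bc, bd, be, ce, de
  2-simplices (6): abc, abd, ace, ade, bce, bde

giving chain groups C_0 ≅ Z^5, C_1 ≅ Z^9, C_2 ≅ Z^6.

The boundary map ∂_1: C_1 → C_0 maps an edge to its endpoints' difference, ∂[p,q] = q − p.
As a 5×9 matrix over Z this has rank 4, with invariant factors (1,1,1,1).

Boundary ∂_2: C_2 → C_1 acts by ∂[p,q,r] = [q,r] − [p,r] + [p,q]. For instance
  ∂bde = de − be + bd,
  ∂abc = bc − ac + ab.
The 9×6 boundary matrix has rank 5 and Smith normal form diag(1,1,1,1,1).

Now H_k = ker ∂_k / im ∂_{k+1}, so:

  H_0: rank C_0 − rank ∂_1 = 5 − 4 = 1, and the invariant factors of ∂_1 are all 1, so H_0 ≅ Z.
  H_1: rank ker ∂_1 − rank ∂_2 = (9 − 4) − 5 = 0, and the invariant factors of ∂_2 are all 1, so H_1 ≅ 0.
  H_2: rank ker ∂_2 − rank ∂_3 = (6 − 5) − 0 = 1, and there is no ∂_3, so H_2 ≅ Z.

As a check, the Euler characteristic is 5 − 9 + 6 = 2, which agrees with 1 − 0 + 1 = 2.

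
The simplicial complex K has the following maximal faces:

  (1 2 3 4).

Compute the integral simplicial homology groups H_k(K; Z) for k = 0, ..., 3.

H_0 ≅ Z,  H_1 = 0,  H_2 = 0,  H_3 = 0.

Take the total order 1 < 2 < 3 < 4 on the vertex set. Then K (dimension 3) consists of the simplices:

  0-simplices (4): [1], [2], [3], [4]
  1-simplices (6): [1,2], [1,3], [1,4], [2,3], [2,4], [3,4]
  2-simplices (4): [1,2,3], [1,2,4], [1,3,4], [2,3,4]
  3-simplices (1): [1,2,3,4]

giving chain groups C_0 ≅ Z^4, C_1 ≅ Z^6, C_2 ≅ Z^4, C_3 ≅ Z^1.

Boundary ∂_1: C_1 → C_0 maps an edge to its endpoints' difference, ∂[p,q] = q − p. For instance
  ∂[2,4] = [4] − [2].
This gives a 4×6 integer matrix of rank 3; reducing to Smith normal form yields diagonal entries (1,1,1).

Boundary ∂_2: C_2 → C_1 sends each 2-simplex [p,q,r] to [q,r] − [p,r] + [p,q]. For instance
  ∂[1,2,3] = [2,3] − [1,3] + [1,2],
  ∂[1,2,4] = [2,4] − [1,4] + [1,2].
The 6×4 boundary matrix has rank 3 and Smith normal form diag(1,1,1).

Boundary ∂_3: C_3 → C_2 sends each 3-simplex σ to the alternating sum Σ_i (−1)^i (σ with its i-th vertex removed). For instance
  ∂[1,2,3,4] = [2,3,4] − [1,3,4] + [1,2,4] − [1,2,3].
The 4×1 boundary matrix has rank 1 and Smith normal form diag(1).

Reading off H_k = ker ∂_k / im ∂_{k+1}:

  H_0: rank C_0 − rank ∂_1 = 4 − 3 = 1, and the invariant factors of ∂_1 are all 1, so H_0 ≅ Z.
  H_1: rank ker ∂_1 − rank ∂_2 = (6 − 3) − 3 = 0, and the invariant factors of ∂_2 are all 1, so H_1 ≅ 0.
  H_2: rank ker ∂_2 − rank ∂_3 = (4 − 3) − 1 = 0, and the invariant factors of ∂_3 are all 1, so H_2 ≅ 0.
  H_3: rank ker ∂_3 − rank ∂_4 = (1 − 1) − 0 = 0, and there is no ∂_4, so H_3 ≅ 0.

As a check, the Euler characteristic is 4 − 6 + 4 − 1 = 1, which agrees with 1 − 0 + 0 − 0 = 1.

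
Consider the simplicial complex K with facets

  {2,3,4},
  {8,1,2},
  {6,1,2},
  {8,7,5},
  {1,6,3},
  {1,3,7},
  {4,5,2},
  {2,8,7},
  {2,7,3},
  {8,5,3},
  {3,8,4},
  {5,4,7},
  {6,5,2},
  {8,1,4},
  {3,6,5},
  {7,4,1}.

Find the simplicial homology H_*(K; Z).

H_0 ≅ Z,  H_1 ≅ Z^2,  H_2 ≅ Z.

We work with the vertex ordering 1 < 2 < 3 < 4 < 5 < 6 < 7 < 8. The simplices of K, each written with vertices in increasing order, are:

  0-simplices (8): [1], [2], [3], [4], [5], [6], [7], [8]
  1-simplices (24): (24 of them)
  2-simplices (16): [1,2,6], [1,2,8], [1,3,6], [1,3,7], [1,4,7], [1,4,8], [2,3,4], [2,3,7], [2,4,5], [2,5,6], [2,7,8], [3,4,8], [3,5,6], [3,5,8], [4,5,7], [5,7,8]

so the chain groups are C_0 ≅ Z^8, C_1 ≅ Z^24, C_2 ≅ Z^16.

∂_1: C_1 → C_0 maps an edge to its endpoints' difference, ∂[p,q] = q − p. For instance
  ∂[1,6] = [6] − [1].
This gives a 8×24 integer matrix of rank 7; reducing to Smith normal form yields diagonal entries (1,1,1,1,1,1,1).

∂_2: C_2 → C_1 sends each 2-simplex [p,q,r] to [q,r] − [p,r] + [p,q]. For instance
  ∂[1,3,7] = [3,7] − [1,7] + [1,3],
  ∂[1,4,7] = [4,7] − [1,7] + [1,4].
This gives a 24×16 integer matrix of rank 15; reducing to Smith normal form yields diagonal entries (1,1,1,1,1,1,1,1,1,1,1,1,1,1,1).

Reading off H_k = ker ∂_k / im ∂_{k+1}:

  H_0: rank C_0 − rank ∂_1 = 8 − 7 = 1, and the invariant factors of ∂_1 are all 1, so H_0 = Z.
  H_1: rank ker ∂_1 − rank ∂_2 = (24 − 7) − 15 = 2, and the invariant factors of ∂_2 are all 1, so H_1 = Z^2.
  H_2: rank ker ∂_2 − rank ∂_3 = (16 − 15) − 0 = 1, and there is no ∂_3, so H_2 = Z.

As a check, the Euler characteristic is 8 − 24 + 16 = 0, which agrees with 1 − 2 + 1 = 0.
(K is a triangulation of the torus T^2.)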